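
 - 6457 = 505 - 6962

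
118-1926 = -1808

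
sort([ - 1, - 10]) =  [  -  10, - 1]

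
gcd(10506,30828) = 6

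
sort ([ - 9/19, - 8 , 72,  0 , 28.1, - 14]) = [ - 14 , - 8, -9/19 , 0, 28.1,72]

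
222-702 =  - 480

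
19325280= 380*50856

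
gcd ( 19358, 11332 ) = 2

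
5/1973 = 5/1973 = 0.00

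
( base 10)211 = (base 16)d3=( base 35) 61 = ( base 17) c7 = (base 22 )9D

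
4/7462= 2/3731 = 0.00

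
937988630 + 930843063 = 1868831693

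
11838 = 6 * 1973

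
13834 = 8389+5445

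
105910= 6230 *17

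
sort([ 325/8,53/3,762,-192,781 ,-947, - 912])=[-947,-912,- 192,53/3, 325/8, 762,781 ] 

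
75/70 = 15/14  =  1.07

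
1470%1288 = 182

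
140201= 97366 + 42835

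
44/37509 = 44/37509 =0.00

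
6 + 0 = 6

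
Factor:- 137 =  -137^1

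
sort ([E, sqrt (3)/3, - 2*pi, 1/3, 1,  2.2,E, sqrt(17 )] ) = [ - 2 *pi, 1/3,sqrt( 3 )/3, 1 , 2.2,E, E,sqrt(17) ] 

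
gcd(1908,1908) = 1908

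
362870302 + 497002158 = 859872460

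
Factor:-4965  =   - 3^1*5^1*331^1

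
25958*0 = 0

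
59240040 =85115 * 696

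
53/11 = 53/11 = 4.82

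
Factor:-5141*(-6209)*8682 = 2^1*3^1*7^1*53^1*97^1 * 887^1*1447^1 =277133511858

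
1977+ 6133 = 8110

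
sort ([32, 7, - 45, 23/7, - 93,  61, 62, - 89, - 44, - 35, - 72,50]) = [ - 93, - 89, - 72, - 45, - 44, - 35, 23/7,7, 32,50 , 61, 62 ]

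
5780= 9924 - 4144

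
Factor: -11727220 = - 2^2 *5^1*586361^1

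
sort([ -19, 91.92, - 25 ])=[ - 25, - 19, 91.92 ]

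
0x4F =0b1001111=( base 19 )43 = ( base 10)79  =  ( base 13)61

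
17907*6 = 107442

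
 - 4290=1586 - 5876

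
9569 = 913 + 8656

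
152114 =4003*38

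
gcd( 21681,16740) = 27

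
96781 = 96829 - 48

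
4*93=372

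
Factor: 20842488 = 2^3*3^3*96493^1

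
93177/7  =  13311 = 13311.00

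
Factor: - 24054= - 2^1*3^1*19^1*211^1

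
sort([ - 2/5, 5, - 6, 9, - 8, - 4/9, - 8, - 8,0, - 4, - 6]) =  [ - 8, - 8, -8, - 6, - 6, - 4, - 4/9, - 2/5,0, 5, 9] 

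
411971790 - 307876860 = 104094930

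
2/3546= 1/1773=0.00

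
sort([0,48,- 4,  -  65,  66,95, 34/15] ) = [-65, - 4 , 0, 34/15,48,66 , 95 ]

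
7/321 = 7/321 = 0.02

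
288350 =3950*73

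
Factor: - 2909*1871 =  - 1871^1 *2909^1 = - 5442739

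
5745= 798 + 4947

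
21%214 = 21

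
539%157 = 68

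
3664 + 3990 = 7654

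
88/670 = 44/335  =  0.13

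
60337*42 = 2534154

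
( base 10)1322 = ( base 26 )1om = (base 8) 2452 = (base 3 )1210222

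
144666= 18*8037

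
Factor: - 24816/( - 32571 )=2^4*3^(-1)*7^( - 1) = 16/21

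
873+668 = 1541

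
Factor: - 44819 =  - 44819^1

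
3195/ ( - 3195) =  - 1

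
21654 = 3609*6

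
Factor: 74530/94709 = 2^1*5^1*29^1*257^1*94709^(-1 ) 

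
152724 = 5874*26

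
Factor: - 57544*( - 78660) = 2^5*3^2*5^1*19^1*23^1*7193^1=4526411040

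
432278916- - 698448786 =1130727702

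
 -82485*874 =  - 72091890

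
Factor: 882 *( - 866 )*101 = -2^2*3^2*7^2*101^1*433^1 = - 77145012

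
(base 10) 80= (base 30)2K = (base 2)1010000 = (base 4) 1100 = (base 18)48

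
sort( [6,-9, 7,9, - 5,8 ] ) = [-9,  -  5,6,7,  8, 9] 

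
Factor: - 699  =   - 3^1 * 233^1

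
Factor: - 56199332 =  - 2^2*7^1 * 29^1 * 67^1*1033^1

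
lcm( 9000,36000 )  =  36000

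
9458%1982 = 1530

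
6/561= 2/187 = 0.01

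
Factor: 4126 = 2^1*2063^1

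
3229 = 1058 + 2171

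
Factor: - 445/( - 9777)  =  3^( - 1)*5^1*89^1*3259^( - 1 )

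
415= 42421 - 42006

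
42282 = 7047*6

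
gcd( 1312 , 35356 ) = 4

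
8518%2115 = 58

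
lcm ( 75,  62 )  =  4650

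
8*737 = 5896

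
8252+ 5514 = 13766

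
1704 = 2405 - 701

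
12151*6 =72906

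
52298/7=52298/7 =7471.14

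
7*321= 2247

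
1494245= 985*1517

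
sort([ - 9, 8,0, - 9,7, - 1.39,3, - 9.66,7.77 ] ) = [- 9.66, - 9, - 9,-1.39,  0,3, 7, 7.77,8 ] 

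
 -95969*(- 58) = 5566202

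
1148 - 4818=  - 3670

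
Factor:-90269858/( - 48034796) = 45134929/24017398 = 2^( - 1)*7^2*163^( - 1)*73673^( - 1 )*921121^1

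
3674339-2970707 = 703632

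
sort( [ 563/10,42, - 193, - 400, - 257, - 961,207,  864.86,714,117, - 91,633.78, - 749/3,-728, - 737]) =[-961, - 737, - 728 , - 400,-257, - 749/3, - 193, - 91 , 42, 563/10,117 , 207,633.78, 714,  864.86]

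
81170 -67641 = 13529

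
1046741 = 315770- - 730971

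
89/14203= 89/14203=0.01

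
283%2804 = 283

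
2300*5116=11766800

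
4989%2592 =2397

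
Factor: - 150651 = - 3^2 * 19^1*881^1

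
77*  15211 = 1171247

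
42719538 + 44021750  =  86741288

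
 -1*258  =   - 258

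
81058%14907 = 6523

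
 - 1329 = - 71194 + 69865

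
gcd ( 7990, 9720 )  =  10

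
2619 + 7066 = 9685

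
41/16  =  41/16= 2.56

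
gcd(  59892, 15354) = 6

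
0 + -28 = -28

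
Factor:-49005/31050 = - 2^(  -  1 ) * 3^1 * 5^( - 1) * 11^2 * 23^(-1 ) = - 363/230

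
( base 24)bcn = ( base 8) 14767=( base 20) gc7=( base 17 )1600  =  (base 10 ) 6647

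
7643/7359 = 1  +  284/7359 = 1.04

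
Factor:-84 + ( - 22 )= - 2^1*53^1 = - 106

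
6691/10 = 6691/10 = 669.10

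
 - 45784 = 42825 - 88609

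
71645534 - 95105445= -23459911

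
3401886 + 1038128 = 4440014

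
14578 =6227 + 8351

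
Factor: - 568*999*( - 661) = 375072552  =  2^3*3^3*37^1*71^1*661^1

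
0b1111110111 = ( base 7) 2650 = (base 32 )vn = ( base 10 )1015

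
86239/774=86239/774 = 111.42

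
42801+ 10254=53055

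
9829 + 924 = 10753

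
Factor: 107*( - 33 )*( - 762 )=2^1*3^2 * 11^1*107^1*127^1  =  2690622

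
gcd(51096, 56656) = 8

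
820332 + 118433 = 938765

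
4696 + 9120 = 13816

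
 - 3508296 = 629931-4138227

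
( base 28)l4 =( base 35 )GW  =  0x250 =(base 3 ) 210221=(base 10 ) 592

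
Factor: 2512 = 2^4*157^1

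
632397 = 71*8907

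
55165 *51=2813415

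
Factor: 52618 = 2^1*26309^1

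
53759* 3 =161277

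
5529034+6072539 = 11601573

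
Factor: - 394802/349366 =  - 643/569 = - 569^( - 1 )*643^1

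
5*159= 795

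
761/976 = 761/976 =0.78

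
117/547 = 117/547= 0.21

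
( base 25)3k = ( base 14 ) 6b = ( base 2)1011111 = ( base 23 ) 43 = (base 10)95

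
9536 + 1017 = 10553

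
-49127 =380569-429696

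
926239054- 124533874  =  801705180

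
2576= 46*56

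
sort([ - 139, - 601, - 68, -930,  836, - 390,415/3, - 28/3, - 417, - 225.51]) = [ - 930 , - 601,  -  417 , - 390,-225.51,- 139, - 68,- 28/3,  415/3 , 836 ]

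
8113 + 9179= 17292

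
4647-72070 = - 67423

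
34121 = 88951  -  54830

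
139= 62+77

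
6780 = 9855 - 3075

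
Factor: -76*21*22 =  - 35112  =  - 2^3*3^1*7^1 * 11^1*19^1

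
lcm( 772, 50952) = 50952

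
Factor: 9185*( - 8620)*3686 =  - 2^3 * 5^2 * 11^1 * 19^1*97^1*167^1*431^1 = - 291837944200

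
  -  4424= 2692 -7116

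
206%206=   0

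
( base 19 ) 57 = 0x66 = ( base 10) 102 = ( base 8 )146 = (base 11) 93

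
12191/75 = 12191/75 = 162.55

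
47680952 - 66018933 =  - 18337981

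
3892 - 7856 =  - 3964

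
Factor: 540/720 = 2^( -2)*3^1 = 3/4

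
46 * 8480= 390080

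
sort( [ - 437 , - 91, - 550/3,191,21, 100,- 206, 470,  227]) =[ -437, - 206, - 550/3,-91, 21,100,191,227, 470]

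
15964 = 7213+8751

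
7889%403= 232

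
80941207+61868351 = 142809558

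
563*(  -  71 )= - 39973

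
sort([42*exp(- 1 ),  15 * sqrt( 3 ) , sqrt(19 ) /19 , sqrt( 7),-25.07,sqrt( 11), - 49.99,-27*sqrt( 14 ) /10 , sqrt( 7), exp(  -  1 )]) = [ - 49.99, - 25.07 , - 27* sqrt(14)/10 , sqrt( 19) /19, exp( - 1),  sqrt(7),sqrt (7 ),  sqrt( 11), 42*exp( - 1 ) , 15 *sqrt( 3)]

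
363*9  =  3267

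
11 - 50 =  - 39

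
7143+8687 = 15830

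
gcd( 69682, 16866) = 2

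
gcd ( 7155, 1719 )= 9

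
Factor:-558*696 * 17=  - 6602256 =- 2^4*3^3 * 17^1*29^1*31^1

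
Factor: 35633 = 13^1*2741^1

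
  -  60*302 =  - 18120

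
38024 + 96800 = 134824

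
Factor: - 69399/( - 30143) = 99/43 = 3^2*11^1*43^ ( - 1 )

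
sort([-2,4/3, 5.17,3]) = [-2, 4/3,3,5.17] 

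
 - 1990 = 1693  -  3683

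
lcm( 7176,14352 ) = 14352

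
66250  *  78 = 5167500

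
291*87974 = 25600434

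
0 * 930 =0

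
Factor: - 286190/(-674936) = 2^( - 2)*5^1*239^( -1)*353^( - 1)*28619^1 = 143095/337468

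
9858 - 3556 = 6302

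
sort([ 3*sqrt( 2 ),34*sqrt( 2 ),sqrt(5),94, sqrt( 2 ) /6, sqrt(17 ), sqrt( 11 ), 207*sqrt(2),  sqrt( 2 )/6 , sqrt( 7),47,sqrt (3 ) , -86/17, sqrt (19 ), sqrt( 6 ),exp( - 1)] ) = [-86/17, sqrt (2)/6,sqrt( 2)/6, exp( -1 ), sqrt(3 ) , sqrt( 5), sqrt(6 ),sqrt( 7) , sqrt(11 ),sqrt( 17 ), 3*sqrt( 2 ), sqrt( 19 ),47,  34 * sqrt(2), 94 , 207 * sqrt( 2)] 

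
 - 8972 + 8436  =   - 536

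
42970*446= 19164620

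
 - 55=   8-63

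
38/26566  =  19/13283= 0.00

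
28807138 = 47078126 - 18270988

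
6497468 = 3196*2033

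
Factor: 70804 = 2^2*31^1 * 571^1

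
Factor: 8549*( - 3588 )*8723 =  -267567662076 = - 2^2*3^1*  11^1*13^2*23^1*61^1 * 83^1*103^1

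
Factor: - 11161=- 11161^1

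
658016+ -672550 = - 14534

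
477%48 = 45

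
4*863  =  3452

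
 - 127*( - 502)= 63754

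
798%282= 234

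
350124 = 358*978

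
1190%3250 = 1190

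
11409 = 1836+9573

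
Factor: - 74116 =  - 2^2 * 7^1 * 2647^1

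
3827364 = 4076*939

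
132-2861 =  - 2729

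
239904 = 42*5712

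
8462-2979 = 5483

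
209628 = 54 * 3882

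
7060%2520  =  2020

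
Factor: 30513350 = 2^1*5^2 *7^1 *87181^1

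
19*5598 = 106362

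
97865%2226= 2147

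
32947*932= 30706604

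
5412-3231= 2181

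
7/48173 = 7/48173  =  0.00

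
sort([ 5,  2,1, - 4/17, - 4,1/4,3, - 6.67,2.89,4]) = [ - 6.67, - 4  , - 4/17 , 1/4,1, 2, 2.89,3,4,5]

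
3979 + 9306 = 13285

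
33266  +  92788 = 126054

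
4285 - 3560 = 725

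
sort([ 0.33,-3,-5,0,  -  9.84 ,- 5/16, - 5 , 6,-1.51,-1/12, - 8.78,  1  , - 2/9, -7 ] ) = [-9.84, - 8.78,  -  7,-5,  -  5, - 3,-1.51, - 5/16,-2/9,-1/12,0,  0.33,1,6 ] 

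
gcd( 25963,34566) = 7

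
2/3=2/3=0.67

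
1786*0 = 0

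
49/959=7/137 =0.05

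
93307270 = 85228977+8078293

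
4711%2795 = 1916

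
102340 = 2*51170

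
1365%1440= 1365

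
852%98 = 68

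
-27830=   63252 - 91082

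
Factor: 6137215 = 5^1*7^1*175349^1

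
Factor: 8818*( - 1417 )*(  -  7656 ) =2^4*3^1*11^1*13^1*29^1*109^1*4409^1  =  95662531536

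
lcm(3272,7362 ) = 29448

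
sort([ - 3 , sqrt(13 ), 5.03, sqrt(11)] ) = [ - 3,sqrt(11), sqrt( 13 ), 5.03 ]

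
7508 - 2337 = 5171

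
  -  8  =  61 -69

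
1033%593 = 440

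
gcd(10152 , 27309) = 3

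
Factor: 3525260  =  2^2 * 5^1 *19^1*9277^1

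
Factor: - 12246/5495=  - 78/35 =- 2^1*3^1*5^(-1)* 7^( - 1 ) *13^1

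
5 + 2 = 7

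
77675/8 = 77675/8= 9709.38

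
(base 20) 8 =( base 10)8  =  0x8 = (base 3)22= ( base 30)8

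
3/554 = 3/554 = 0.01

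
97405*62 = 6039110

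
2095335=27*77605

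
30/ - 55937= - 1 + 55907/55937 = - 0.00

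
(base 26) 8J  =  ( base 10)227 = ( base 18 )cb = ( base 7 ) 443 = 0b11100011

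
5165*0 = 0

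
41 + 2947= 2988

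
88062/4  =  44031/2 =22015.50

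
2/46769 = 2/46769 = 0.00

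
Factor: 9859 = 9859^1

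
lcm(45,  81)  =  405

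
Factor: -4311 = - 3^2*479^1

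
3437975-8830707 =-5392732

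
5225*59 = 308275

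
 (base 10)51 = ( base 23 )25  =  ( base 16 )33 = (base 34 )1h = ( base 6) 123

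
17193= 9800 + 7393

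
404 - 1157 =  - 753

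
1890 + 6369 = 8259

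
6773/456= 14 +389/456= 14.85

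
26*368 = 9568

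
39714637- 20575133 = 19139504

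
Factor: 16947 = 3^2*7^1*269^1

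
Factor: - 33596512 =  - 2^5*1049891^1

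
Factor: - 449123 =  - 17^1 *29^1*911^1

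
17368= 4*4342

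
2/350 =1/175 = 0.01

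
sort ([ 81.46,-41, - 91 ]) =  [ - 91, - 41,81.46] 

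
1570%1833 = 1570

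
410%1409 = 410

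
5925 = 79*75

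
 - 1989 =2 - 1991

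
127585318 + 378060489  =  505645807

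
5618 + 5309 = 10927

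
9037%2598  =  1243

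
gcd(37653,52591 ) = 77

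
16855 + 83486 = 100341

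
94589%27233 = 12890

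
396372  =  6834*58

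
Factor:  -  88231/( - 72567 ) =3^(-2 )*13^1*617^1* 733^( -1) = 8021/6597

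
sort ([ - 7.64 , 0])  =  [-7.64, 0 ]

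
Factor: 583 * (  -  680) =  - 2^3*5^1*11^1 * 17^1*53^1 = -396440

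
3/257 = 3/257 = 0.01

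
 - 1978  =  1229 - 3207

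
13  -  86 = - 73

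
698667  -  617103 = 81564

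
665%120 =65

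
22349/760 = 29+309/760 = 29.41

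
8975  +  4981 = 13956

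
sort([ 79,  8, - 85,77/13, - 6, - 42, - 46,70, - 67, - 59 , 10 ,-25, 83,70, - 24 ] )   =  [ - 85,-67, - 59, - 46, - 42, - 25, - 24, - 6,  77/13,8,10,70, 70, 79, 83 ] 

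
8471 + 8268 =16739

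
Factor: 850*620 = 527000 = 2^3*5^3 *17^1*31^1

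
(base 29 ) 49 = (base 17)76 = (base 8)175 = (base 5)1000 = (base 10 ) 125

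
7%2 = 1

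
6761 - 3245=3516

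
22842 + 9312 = 32154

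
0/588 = 0 = 0.00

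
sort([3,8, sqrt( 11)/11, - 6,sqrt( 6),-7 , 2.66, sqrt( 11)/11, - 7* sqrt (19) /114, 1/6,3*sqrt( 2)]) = [ - 7, -6, - 7*sqrt( 19) /114,1/6,sqrt(11 ) /11, sqrt( 11 ) /11,sqrt( 6),2.66, 3,3*sqrt( 2 ),8] 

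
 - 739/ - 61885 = 739/61885  =  0.01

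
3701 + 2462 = 6163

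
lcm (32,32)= 32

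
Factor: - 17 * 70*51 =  - 60690 =- 2^1*3^1*5^1*7^1*17^2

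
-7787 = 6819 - 14606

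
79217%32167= 14883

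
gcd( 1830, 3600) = 30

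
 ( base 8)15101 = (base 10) 6721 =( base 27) 95p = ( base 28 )8g1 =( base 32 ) 6i1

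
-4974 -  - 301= - 4673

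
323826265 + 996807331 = 1320633596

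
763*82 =62566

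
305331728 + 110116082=415447810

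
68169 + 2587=70756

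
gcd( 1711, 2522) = 1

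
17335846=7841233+9494613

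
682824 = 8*85353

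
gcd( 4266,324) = 54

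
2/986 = 1/493 = 0.00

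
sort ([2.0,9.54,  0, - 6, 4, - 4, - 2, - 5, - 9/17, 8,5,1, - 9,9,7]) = [  -  9, -6, - 5,-4, - 2, - 9/17,0 , 1,2.0,  4,5, 7,8,9, 9.54]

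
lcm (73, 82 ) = 5986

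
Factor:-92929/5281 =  - 19^1 * 67^1*73^1*5281^( - 1)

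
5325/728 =5325/728 = 7.31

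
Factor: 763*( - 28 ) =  - 21364  =  - 2^2*7^2*109^1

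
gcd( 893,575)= 1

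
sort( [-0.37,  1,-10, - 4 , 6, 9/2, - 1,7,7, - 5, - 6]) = [ - 10, -6,-5, -4, - 1, - 0.37,1,9/2,6,7,7]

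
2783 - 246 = 2537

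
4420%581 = 353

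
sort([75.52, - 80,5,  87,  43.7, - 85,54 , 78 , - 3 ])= [-85, - 80, - 3, 5, 43.7 , 54,75.52, 78,87] 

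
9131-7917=1214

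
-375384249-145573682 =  - 520957931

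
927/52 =17 + 43/52 = 17.83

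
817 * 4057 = 3314569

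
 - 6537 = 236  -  6773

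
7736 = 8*967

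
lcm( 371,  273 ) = 14469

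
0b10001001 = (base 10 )137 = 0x89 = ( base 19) 74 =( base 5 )1022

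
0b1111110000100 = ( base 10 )8068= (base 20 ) 1038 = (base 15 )25cd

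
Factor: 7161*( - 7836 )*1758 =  - 98647701768 = - 2^3*3^3*7^1*11^1 * 31^1*293^1*653^1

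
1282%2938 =1282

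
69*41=2829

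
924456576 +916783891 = 1841240467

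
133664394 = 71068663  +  62595731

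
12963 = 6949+6014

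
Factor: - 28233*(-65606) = 1852254198 = 2^1 *3^2 * 3137^1*32803^1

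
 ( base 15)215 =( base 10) 470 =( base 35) df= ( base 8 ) 726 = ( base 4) 13112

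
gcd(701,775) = 1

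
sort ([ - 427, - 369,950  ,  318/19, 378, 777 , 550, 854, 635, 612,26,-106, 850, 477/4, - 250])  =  [- 427,- 369, - 250,- 106,318/19, 26, 477/4,378, 550,612,  635, 777,  850,854, 950] 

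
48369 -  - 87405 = 135774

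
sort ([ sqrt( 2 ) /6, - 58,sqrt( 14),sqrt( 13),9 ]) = [ - 58,sqrt( 2)/6,sqrt(13),sqrt( 14 ), 9]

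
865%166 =35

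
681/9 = 227/3 = 75.67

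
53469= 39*1371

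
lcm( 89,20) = 1780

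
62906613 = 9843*6391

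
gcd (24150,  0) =24150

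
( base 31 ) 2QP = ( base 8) 5301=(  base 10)2753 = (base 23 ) 54g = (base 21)652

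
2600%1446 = 1154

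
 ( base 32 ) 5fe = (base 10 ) 5614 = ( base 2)1010111101110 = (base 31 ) 5Q3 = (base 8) 12756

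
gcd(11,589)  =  1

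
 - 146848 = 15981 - 162829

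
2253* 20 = 45060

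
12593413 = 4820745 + 7772668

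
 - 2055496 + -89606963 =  - 91662459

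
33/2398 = 3/218 = 0.01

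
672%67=2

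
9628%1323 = 367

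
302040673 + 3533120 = 305573793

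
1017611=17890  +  999721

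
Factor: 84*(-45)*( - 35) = 132300 = 2^2 * 3^3*5^2*7^2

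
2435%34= 21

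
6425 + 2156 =8581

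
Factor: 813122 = 2^1*406561^1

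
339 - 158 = 181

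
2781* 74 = 205794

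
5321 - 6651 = - 1330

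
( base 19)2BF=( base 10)946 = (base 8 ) 1662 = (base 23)1I3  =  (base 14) 4B8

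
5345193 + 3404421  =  8749614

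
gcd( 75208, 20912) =8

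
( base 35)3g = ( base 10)121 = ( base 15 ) 81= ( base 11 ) 100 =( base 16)79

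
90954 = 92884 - 1930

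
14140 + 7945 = 22085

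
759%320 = 119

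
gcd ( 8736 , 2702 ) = 14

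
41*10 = 410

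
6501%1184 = 581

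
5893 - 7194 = -1301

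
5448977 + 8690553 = 14139530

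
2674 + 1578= 4252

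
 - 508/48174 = -254/24087 = - 0.01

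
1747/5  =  349 + 2/5 = 349.40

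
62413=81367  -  18954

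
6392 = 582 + 5810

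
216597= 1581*137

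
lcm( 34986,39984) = 279888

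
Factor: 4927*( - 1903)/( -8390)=2^( - 1 )*5^( - 1)*11^1*13^1*173^1*379^1*839^( - 1) = 9376081/8390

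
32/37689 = 32/37689 = 0.00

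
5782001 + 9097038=14879039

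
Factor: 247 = 13^1*19^1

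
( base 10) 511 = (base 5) 4021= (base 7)1330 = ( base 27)ip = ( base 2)111111111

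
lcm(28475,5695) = 28475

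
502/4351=502/4351=0.12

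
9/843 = 3/281 = 0.01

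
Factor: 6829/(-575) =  - 5^ ( - 2) *23^( - 1)*6829^1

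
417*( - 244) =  - 101748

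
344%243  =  101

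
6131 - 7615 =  - 1484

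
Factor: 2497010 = 2^1*5^1*43^1*5807^1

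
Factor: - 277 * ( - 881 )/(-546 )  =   - 2^( - 1 )*3^( - 1) * 7^( - 1)*13^ ( - 1)*277^1 * 881^1=   - 244037/546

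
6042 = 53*114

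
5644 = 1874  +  3770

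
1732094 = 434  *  3991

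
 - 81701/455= - 180 + 199/455 = - 179.56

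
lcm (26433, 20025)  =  660825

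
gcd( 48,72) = 24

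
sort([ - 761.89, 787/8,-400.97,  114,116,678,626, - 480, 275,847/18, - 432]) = [  -  761.89,- 480,-432, - 400.97, 847/18, 787/8,114, 116,275,626, 678] 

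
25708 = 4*6427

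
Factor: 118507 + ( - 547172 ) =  - 5^1*85733^1=-428665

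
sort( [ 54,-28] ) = [ - 28 , 54]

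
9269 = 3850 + 5419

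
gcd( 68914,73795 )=1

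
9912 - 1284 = 8628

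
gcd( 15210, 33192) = 18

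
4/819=4/819= 0.00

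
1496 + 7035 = 8531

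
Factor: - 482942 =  - 2^1 * 19^1*71^1*179^1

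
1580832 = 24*65868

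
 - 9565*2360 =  - 22573400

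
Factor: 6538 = 2^1*7^1*467^1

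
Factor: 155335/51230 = 2^( - 1 )*109^( - 1 )*661^1 = 661/218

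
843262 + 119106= 962368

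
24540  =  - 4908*( - 5)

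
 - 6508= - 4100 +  - 2408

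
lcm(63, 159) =3339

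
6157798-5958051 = 199747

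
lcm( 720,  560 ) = 5040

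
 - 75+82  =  7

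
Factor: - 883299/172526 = - 2^(  -  1)*3^1*79^1*3727^1*86263^(-1 ) 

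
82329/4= 20582 + 1/4 = 20582.25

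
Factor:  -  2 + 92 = 90 = 2^1*3^2*5^1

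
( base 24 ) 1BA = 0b1101010010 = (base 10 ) 850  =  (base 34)P0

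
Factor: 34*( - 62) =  - 2108 = - 2^2*17^1*31^1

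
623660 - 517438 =106222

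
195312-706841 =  - 511529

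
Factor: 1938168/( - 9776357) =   -  2^3  *  3^5*23^( - 1 ) * 997^1*425059^(  -  1 )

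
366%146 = 74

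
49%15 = 4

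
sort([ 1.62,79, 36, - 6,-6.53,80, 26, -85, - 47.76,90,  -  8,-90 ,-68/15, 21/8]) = [  -  90,  -  85, - 47.76,-8, - 6.53, - 6, - 68/15, 1.62,21/8, 26 , 36 , 79,80,90 ] 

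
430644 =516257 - 85613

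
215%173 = 42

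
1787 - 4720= - 2933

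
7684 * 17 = 130628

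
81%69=12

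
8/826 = 4/413 = 0.01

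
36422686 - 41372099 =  - 4949413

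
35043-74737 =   -  39694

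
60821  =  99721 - 38900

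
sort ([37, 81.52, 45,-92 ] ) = [ - 92,37,45,81.52]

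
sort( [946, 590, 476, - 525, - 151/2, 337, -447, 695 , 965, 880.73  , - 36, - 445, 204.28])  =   [ - 525, - 447 , - 445, - 151/2, - 36, 204.28, 337, 476,590,695, 880.73, 946, 965]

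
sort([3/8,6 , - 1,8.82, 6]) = [ - 1,3/8, 6 , 6 , 8.82 ]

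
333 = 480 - 147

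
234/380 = 117/190 = 0.62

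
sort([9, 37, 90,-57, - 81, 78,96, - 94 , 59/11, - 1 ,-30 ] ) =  [-94,  -  81, - 57 , - 30, - 1,  59/11, 9, 37, 78, 90,96]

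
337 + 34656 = 34993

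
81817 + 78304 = 160121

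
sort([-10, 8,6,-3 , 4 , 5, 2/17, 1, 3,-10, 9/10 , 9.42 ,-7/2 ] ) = [ - 10, - 10, - 7/2,  -  3 , 2/17, 9/10, 1, 3 , 4, 5,6,8,9.42]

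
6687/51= 131 + 2/17 = 131.12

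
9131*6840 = 62456040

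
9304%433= 211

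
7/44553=7/44553 = 0.00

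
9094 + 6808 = 15902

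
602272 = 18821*32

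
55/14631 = 55/14631 = 0.00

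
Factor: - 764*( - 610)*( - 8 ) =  - 3728320 = -2^6*5^1*61^1* 191^1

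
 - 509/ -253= 2 + 3/253 = 2.01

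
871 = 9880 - 9009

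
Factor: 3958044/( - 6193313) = -2^2*3^1*7^(-1 )*193^1 * 727^( - 1)*1217^(- 1)*1709^1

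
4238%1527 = 1184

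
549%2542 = 549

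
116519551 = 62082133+54437418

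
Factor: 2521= 2521^1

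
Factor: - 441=-3^2* 7^2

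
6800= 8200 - 1400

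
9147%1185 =852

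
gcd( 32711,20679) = 1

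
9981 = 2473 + 7508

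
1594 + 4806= 6400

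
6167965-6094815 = 73150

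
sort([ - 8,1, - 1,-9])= [  -  9,-8,- 1, 1 ] 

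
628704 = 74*8496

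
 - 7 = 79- 86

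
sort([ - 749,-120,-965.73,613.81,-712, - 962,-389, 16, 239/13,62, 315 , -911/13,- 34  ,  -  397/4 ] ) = [  -  965.73  , - 962, - 749, - 712, - 389, - 120, - 397/4, - 911/13, - 34, 16,239/13, 62, 315,613.81 ] 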